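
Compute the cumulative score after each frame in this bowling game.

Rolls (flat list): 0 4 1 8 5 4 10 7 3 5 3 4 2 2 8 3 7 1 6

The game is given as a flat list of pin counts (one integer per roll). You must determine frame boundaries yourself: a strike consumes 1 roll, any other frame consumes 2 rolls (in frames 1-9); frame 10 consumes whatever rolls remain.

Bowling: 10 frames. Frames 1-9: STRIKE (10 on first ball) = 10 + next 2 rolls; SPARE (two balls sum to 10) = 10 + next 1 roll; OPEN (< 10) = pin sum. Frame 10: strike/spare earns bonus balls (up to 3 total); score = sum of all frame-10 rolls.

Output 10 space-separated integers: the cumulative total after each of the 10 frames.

Answer: 4 13 22 42 57 65 71 84 95 102

Derivation:
Frame 1: OPEN (0+4=4). Cumulative: 4
Frame 2: OPEN (1+8=9). Cumulative: 13
Frame 3: OPEN (5+4=9). Cumulative: 22
Frame 4: STRIKE. 10 + next two rolls (7+3) = 20. Cumulative: 42
Frame 5: SPARE (7+3=10). 10 + next roll (5) = 15. Cumulative: 57
Frame 6: OPEN (5+3=8). Cumulative: 65
Frame 7: OPEN (4+2=6). Cumulative: 71
Frame 8: SPARE (2+8=10). 10 + next roll (3) = 13. Cumulative: 84
Frame 9: SPARE (3+7=10). 10 + next roll (1) = 11. Cumulative: 95
Frame 10: OPEN. Sum of all frame-10 rolls (1+6) = 7. Cumulative: 102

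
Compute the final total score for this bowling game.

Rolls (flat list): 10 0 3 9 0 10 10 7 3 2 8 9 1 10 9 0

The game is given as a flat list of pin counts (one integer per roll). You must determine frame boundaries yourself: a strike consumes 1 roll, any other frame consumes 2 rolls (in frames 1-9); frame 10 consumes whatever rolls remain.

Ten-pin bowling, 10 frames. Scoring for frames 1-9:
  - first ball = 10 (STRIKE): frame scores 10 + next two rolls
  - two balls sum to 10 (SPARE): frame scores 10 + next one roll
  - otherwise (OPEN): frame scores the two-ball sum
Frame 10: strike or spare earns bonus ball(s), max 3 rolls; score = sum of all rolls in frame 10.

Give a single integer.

Frame 1: STRIKE. 10 + next two rolls (0+3) = 13. Cumulative: 13
Frame 2: OPEN (0+3=3). Cumulative: 16
Frame 3: OPEN (9+0=9). Cumulative: 25
Frame 4: STRIKE. 10 + next two rolls (10+7) = 27. Cumulative: 52
Frame 5: STRIKE. 10 + next two rolls (7+3) = 20. Cumulative: 72
Frame 6: SPARE (7+3=10). 10 + next roll (2) = 12. Cumulative: 84
Frame 7: SPARE (2+8=10). 10 + next roll (9) = 19. Cumulative: 103
Frame 8: SPARE (9+1=10). 10 + next roll (10) = 20. Cumulative: 123
Frame 9: STRIKE. 10 + next two rolls (9+0) = 19. Cumulative: 142
Frame 10: OPEN. Sum of all frame-10 rolls (9+0) = 9. Cumulative: 151

Answer: 151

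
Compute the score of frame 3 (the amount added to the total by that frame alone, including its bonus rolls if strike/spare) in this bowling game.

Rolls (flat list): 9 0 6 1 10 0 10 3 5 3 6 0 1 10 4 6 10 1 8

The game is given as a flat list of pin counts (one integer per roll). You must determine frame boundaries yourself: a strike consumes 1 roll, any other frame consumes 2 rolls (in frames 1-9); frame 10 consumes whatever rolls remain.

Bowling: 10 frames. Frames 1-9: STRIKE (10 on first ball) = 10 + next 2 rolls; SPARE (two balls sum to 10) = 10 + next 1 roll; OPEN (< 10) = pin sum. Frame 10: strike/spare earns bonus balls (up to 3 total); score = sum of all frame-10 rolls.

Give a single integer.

Answer: 20

Derivation:
Frame 1: OPEN (9+0=9). Cumulative: 9
Frame 2: OPEN (6+1=7). Cumulative: 16
Frame 3: STRIKE. 10 + next two rolls (0+10) = 20. Cumulative: 36
Frame 4: SPARE (0+10=10). 10 + next roll (3) = 13. Cumulative: 49
Frame 5: OPEN (3+5=8). Cumulative: 57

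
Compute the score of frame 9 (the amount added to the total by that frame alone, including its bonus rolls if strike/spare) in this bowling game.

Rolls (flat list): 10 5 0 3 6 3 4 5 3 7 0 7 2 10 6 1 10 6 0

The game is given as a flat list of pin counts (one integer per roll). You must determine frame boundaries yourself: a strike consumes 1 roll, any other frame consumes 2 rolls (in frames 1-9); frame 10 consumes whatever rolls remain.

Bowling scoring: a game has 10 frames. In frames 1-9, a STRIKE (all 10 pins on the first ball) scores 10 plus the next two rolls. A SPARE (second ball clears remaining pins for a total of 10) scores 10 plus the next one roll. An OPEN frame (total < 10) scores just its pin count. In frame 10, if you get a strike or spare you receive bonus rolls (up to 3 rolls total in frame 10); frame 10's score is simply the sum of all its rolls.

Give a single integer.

Answer: 7

Derivation:
Frame 1: STRIKE. 10 + next two rolls (5+0) = 15. Cumulative: 15
Frame 2: OPEN (5+0=5). Cumulative: 20
Frame 3: OPEN (3+6=9). Cumulative: 29
Frame 4: OPEN (3+4=7). Cumulative: 36
Frame 5: OPEN (5+3=8). Cumulative: 44
Frame 6: OPEN (7+0=7). Cumulative: 51
Frame 7: OPEN (7+2=9). Cumulative: 60
Frame 8: STRIKE. 10 + next two rolls (6+1) = 17. Cumulative: 77
Frame 9: OPEN (6+1=7). Cumulative: 84
Frame 10: STRIKE. Sum of all frame-10 rolls (10+6+0) = 16. Cumulative: 100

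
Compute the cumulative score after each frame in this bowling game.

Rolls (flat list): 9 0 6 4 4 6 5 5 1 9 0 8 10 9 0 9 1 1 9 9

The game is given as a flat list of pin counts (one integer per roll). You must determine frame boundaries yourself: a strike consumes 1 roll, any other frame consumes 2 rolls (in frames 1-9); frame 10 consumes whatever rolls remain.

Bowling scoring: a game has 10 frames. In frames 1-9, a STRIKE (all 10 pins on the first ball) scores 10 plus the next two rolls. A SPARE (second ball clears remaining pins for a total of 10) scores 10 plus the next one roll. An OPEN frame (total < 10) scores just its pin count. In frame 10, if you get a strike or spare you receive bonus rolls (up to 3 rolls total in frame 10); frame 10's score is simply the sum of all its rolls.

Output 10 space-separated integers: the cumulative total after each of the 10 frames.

Answer: 9 23 38 49 59 67 86 95 106 125

Derivation:
Frame 1: OPEN (9+0=9). Cumulative: 9
Frame 2: SPARE (6+4=10). 10 + next roll (4) = 14. Cumulative: 23
Frame 3: SPARE (4+6=10). 10 + next roll (5) = 15. Cumulative: 38
Frame 4: SPARE (5+5=10). 10 + next roll (1) = 11. Cumulative: 49
Frame 5: SPARE (1+9=10). 10 + next roll (0) = 10. Cumulative: 59
Frame 6: OPEN (0+8=8). Cumulative: 67
Frame 7: STRIKE. 10 + next two rolls (9+0) = 19. Cumulative: 86
Frame 8: OPEN (9+0=9). Cumulative: 95
Frame 9: SPARE (9+1=10). 10 + next roll (1) = 11. Cumulative: 106
Frame 10: SPARE. Sum of all frame-10 rolls (1+9+9) = 19. Cumulative: 125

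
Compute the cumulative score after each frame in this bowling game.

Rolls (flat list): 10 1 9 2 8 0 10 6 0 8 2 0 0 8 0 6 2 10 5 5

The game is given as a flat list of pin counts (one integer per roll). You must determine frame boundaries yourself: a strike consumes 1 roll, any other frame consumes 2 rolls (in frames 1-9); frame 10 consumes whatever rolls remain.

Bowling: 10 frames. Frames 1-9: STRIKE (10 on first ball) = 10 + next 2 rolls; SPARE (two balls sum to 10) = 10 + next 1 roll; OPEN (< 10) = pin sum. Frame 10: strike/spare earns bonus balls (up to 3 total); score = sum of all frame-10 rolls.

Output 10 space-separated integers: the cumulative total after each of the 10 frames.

Answer: 20 32 42 58 64 74 74 82 90 110

Derivation:
Frame 1: STRIKE. 10 + next two rolls (1+9) = 20. Cumulative: 20
Frame 2: SPARE (1+9=10). 10 + next roll (2) = 12. Cumulative: 32
Frame 3: SPARE (2+8=10). 10 + next roll (0) = 10. Cumulative: 42
Frame 4: SPARE (0+10=10). 10 + next roll (6) = 16. Cumulative: 58
Frame 5: OPEN (6+0=6). Cumulative: 64
Frame 6: SPARE (8+2=10). 10 + next roll (0) = 10. Cumulative: 74
Frame 7: OPEN (0+0=0). Cumulative: 74
Frame 8: OPEN (8+0=8). Cumulative: 82
Frame 9: OPEN (6+2=8). Cumulative: 90
Frame 10: STRIKE. Sum of all frame-10 rolls (10+5+5) = 20. Cumulative: 110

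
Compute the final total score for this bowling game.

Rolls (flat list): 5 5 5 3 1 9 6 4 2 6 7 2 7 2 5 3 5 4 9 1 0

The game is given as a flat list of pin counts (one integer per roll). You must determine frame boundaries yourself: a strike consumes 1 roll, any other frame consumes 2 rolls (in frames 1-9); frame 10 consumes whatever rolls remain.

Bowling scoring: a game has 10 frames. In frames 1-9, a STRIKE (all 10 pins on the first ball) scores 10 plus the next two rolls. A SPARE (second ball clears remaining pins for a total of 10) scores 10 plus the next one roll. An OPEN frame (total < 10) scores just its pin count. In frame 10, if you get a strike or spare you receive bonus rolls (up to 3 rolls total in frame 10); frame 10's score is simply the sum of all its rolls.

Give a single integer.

Answer: 104

Derivation:
Frame 1: SPARE (5+5=10). 10 + next roll (5) = 15. Cumulative: 15
Frame 2: OPEN (5+3=8). Cumulative: 23
Frame 3: SPARE (1+9=10). 10 + next roll (6) = 16. Cumulative: 39
Frame 4: SPARE (6+4=10). 10 + next roll (2) = 12. Cumulative: 51
Frame 5: OPEN (2+6=8). Cumulative: 59
Frame 6: OPEN (7+2=9). Cumulative: 68
Frame 7: OPEN (7+2=9). Cumulative: 77
Frame 8: OPEN (5+3=8). Cumulative: 85
Frame 9: OPEN (5+4=9). Cumulative: 94
Frame 10: SPARE. Sum of all frame-10 rolls (9+1+0) = 10. Cumulative: 104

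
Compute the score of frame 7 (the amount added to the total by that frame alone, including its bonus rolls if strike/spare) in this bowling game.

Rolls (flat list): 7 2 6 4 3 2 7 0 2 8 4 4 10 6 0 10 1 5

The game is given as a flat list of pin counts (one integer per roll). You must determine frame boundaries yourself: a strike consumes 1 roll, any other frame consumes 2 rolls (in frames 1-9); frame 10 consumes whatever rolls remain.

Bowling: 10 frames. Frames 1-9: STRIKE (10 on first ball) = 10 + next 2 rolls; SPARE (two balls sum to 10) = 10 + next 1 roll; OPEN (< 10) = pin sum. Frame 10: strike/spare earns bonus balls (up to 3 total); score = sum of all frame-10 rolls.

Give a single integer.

Frame 1: OPEN (7+2=9). Cumulative: 9
Frame 2: SPARE (6+4=10). 10 + next roll (3) = 13. Cumulative: 22
Frame 3: OPEN (3+2=5). Cumulative: 27
Frame 4: OPEN (7+0=7). Cumulative: 34
Frame 5: SPARE (2+8=10). 10 + next roll (4) = 14. Cumulative: 48
Frame 6: OPEN (4+4=8). Cumulative: 56
Frame 7: STRIKE. 10 + next two rolls (6+0) = 16. Cumulative: 72
Frame 8: OPEN (6+0=6). Cumulative: 78
Frame 9: STRIKE. 10 + next two rolls (1+5) = 16. Cumulative: 94

Answer: 16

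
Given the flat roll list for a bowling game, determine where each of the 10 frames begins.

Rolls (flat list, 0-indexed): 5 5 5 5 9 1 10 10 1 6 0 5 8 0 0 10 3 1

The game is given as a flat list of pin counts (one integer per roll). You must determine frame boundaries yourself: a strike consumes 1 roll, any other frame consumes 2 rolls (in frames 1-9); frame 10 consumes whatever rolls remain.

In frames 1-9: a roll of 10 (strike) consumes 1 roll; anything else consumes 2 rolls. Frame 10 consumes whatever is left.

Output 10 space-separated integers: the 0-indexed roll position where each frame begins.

Answer: 0 2 4 6 7 8 10 12 14 16

Derivation:
Frame 1 starts at roll index 0: rolls=5,5 (sum=10), consumes 2 rolls
Frame 2 starts at roll index 2: rolls=5,5 (sum=10), consumes 2 rolls
Frame 3 starts at roll index 4: rolls=9,1 (sum=10), consumes 2 rolls
Frame 4 starts at roll index 6: roll=10 (strike), consumes 1 roll
Frame 5 starts at roll index 7: roll=10 (strike), consumes 1 roll
Frame 6 starts at roll index 8: rolls=1,6 (sum=7), consumes 2 rolls
Frame 7 starts at roll index 10: rolls=0,5 (sum=5), consumes 2 rolls
Frame 8 starts at roll index 12: rolls=8,0 (sum=8), consumes 2 rolls
Frame 9 starts at roll index 14: rolls=0,10 (sum=10), consumes 2 rolls
Frame 10 starts at roll index 16: 2 remaining rolls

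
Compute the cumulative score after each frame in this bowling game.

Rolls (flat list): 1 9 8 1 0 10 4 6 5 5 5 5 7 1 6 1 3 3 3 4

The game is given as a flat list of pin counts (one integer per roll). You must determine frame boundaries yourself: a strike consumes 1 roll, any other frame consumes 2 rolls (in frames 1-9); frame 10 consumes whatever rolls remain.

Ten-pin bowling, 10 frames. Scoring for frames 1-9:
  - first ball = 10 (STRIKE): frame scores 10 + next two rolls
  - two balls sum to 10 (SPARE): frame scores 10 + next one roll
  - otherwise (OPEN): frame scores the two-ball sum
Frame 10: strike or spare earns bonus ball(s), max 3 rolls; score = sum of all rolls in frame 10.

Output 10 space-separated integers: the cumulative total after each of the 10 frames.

Frame 1: SPARE (1+9=10). 10 + next roll (8) = 18. Cumulative: 18
Frame 2: OPEN (8+1=9). Cumulative: 27
Frame 3: SPARE (0+10=10). 10 + next roll (4) = 14. Cumulative: 41
Frame 4: SPARE (4+6=10). 10 + next roll (5) = 15. Cumulative: 56
Frame 5: SPARE (5+5=10). 10 + next roll (5) = 15. Cumulative: 71
Frame 6: SPARE (5+5=10). 10 + next roll (7) = 17. Cumulative: 88
Frame 7: OPEN (7+1=8). Cumulative: 96
Frame 8: OPEN (6+1=7). Cumulative: 103
Frame 9: OPEN (3+3=6). Cumulative: 109
Frame 10: OPEN. Sum of all frame-10 rolls (3+4) = 7. Cumulative: 116

Answer: 18 27 41 56 71 88 96 103 109 116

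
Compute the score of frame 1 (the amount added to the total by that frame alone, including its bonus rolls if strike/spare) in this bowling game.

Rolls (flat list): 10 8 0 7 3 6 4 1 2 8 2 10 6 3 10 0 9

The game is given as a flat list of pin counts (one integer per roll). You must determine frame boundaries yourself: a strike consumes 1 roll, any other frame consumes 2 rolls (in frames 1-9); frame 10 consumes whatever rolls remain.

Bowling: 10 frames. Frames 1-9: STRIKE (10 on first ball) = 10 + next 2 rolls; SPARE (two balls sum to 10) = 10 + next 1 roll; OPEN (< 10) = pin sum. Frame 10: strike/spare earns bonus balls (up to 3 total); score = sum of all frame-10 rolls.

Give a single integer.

Answer: 18

Derivation:
Frame 1: STRIKE. 10 + next two rolls (8+0) = 18. Cumulative: 18
Frame 2: OPEN (8+0=8). Cumulative: 26
Frame 3: SPARE (7+3=10). 10 + next roll (6) = 16. Cumulative: 42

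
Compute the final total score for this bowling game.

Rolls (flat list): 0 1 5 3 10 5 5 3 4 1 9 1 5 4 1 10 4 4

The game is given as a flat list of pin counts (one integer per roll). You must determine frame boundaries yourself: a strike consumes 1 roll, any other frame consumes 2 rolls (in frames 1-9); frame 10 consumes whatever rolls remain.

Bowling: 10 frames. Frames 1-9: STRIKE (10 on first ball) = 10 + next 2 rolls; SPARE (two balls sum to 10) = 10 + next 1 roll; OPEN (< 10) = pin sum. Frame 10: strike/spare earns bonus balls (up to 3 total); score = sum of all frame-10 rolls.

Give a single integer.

Frame 1: OPEN (0+1=1). Cumulative: 1
Frame 2: OPEN (5+3=8). Cumulative: 9
Frame 3: STRIKE. 10 + next two rolls (5+5) = 20. Cumulative: 29
Frame 4: SPARE (5+5=10). 10 + next roll (3) = 13. Cumulative: 42
Frame 5: OPEN (3+4=7). Cumulative: 49
Frame 6: SPARE (1+9=10). 10 + next roll (1) = 11. Cumulative: 60
Frame 7: OPEN (1+5=6). Cumulative: 66
Frame 8: OPEN (4+1=5). Cumulative: 71
Frame 9: STRIKE. 10 + next two rolls (4+4) = 18. Cumulative: 89
Frame 10: OPEN. Sum of all frame-10 rolls (4+4) = 8. Cumulative: 97

Answer: 97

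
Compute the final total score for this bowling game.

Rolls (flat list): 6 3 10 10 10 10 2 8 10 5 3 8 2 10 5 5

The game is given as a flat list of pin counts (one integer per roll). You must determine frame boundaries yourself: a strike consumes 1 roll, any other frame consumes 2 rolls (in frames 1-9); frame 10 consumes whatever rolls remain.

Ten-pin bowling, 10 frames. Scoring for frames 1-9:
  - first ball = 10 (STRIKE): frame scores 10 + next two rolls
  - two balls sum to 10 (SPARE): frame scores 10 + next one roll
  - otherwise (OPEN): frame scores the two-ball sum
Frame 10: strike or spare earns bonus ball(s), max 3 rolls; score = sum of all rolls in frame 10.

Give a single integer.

Frame 1: OPEN (6+3=9). Cumulative: 9
Frame 2: STRIKE. 10 + next two rolls (10+10) = 30. Cumulative: 39
Frame 3: STRIKE. 10 + next two rolls (10+10) = 30. Cumulative: 69
Frame 4: STRIKE. 10 + next two rolls (10+2) = 22. Cumulative: 91
Frame 5: STRIKE. 10 + next two rolls (2+8) = 20. Cumulative: 111
Frame 6: SPARE (2+8=10). 10 + next roll (10) = 20. Cumulative: 131
Frame 7: STRIKE. 10 + next two rolls (5+3) = 18. Cumulative: 149
Frame 8: OPEN (5+3=8). Cumulative: 157
Frame 9: SPARE (8+2=10). 10 + next roll (10) = 20. Cumulative: 177
Frame 10: STRIKE. Sum of all frame-10 rolls (10+5+5) = 20. Cumulative: 197

Answer: 197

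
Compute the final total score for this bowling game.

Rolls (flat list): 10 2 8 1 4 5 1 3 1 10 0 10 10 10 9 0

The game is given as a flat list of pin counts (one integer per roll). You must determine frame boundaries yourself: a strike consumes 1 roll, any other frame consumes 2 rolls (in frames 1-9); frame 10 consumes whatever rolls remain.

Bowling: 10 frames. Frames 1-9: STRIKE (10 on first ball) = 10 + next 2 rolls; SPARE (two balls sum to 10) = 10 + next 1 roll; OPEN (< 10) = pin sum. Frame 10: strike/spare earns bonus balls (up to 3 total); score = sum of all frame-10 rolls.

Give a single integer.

Frame 1: STRIKE. 10 + next two rolls (2+8) = 20. Cumulative: 20
Frame 2: SPARE (2+8=10). 10 + next roll (1) = 11. Cumulative: 31
Frame 3: OPEN (1+4=5). Cumulative: 36
Frame 4: OPEN (5+1=6). Cumulative: 42
Frame 5: OPEN (3+1=4). Cumulative: 46
Frame 6: STRIKE. 10 + next two rolls (0+10) = 20. Cumulative: 66
Frame 7: SPARE (0+10=10). 10 + next roll (10) = 20. Cumulative: 86
Frame 8: STRIKE. 10 + next two rolls (10+9) = 29. Cumulative: 115
Frame 9: STRIKE. 10 + next two rolls (9+0) = 19. Cumulative: 134
Frame 10: OPEN. Sum of all frame-10 rolls (9+0) = 9. Cumulative: 143

Answer: 143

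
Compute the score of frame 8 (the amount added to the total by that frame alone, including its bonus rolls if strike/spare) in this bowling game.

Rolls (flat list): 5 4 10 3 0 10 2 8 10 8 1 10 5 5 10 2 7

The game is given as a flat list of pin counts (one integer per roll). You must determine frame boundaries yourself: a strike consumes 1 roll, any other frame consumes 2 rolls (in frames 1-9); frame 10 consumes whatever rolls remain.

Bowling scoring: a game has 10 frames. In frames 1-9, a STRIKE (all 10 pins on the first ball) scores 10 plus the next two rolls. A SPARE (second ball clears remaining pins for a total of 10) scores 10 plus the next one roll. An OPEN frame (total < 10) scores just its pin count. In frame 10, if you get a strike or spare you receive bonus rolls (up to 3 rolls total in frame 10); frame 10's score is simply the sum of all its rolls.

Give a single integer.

Frame 1: OPEN (5+4=9). Cumulative: 9
Frame 2: STRIKE. 10 + next two rolls (3+0) = 13. Cumulative: 22
Frame 3: OPEN (3+0=3). Cumulative: 25
Frame 4: STRIKE. 10 + next two rolls (2+8) = 20. Cumulative: 45
Frame 5: SPARE (2+8=10). 10 + next roll (10) = 20. Cumulative: 65
Frame 6: STRIKE. 10 + next two rolls (8+1) = 19. Cumulative: 84
Frame 7: OPEN (8+1=9). Cumulative: 93
Frame 8: STRIKE. 10 + next two rolls (5+5) = 20. Cumulative: 113
Frame 9: SPARE (5+5=10). 10 + next roll (10) = 20. Cumulative: 133
Frame 10: STRIKE. Sum of all frame-10 rolls (10+2+7) = 19. Cumulative: 152

Answer: 20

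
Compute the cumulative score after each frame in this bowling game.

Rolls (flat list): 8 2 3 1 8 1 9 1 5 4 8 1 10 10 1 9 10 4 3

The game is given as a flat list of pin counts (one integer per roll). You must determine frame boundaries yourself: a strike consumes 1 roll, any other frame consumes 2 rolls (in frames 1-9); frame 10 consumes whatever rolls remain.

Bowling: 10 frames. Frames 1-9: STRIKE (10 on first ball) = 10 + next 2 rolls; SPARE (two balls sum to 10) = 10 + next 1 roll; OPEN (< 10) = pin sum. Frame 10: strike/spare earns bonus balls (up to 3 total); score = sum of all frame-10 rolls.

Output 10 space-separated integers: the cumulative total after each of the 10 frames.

Answer: 13 17 26 41 50 59 80 100 120 137

Derivation:
Frame 1: SPARE (8+2=10). 10 + next roll (3) = 13. Cumulative: 13
Frame 2: OPEN (3+1=4). Cumulative: 17
Frame 3: OPEN (8+1=9). Cumulative: 26
Frame 4: SPARE (9+1=10). 10 + next roll (5) = 15. Cumulative: 41
Frame 5: OPEN (5+4=9). Cumulative: 50
Frame 6: OPEN (8+1=9). Cumulative: 59
Frame 7: STRIKE. 10 + next two rolls (10+1) = 21. Cumulative: 80
Frame 8: STRIKE. 10 + next two rolls (1+9) = 20. Cumulative: 100
Frame 9: SPARE (1+9=10). 10 + next roll (10) = 20. Cumulative: 120
Frame 10: STRIKE. Sum of all frame-10 rolls (10+4+3) = 17. Cumulative: 137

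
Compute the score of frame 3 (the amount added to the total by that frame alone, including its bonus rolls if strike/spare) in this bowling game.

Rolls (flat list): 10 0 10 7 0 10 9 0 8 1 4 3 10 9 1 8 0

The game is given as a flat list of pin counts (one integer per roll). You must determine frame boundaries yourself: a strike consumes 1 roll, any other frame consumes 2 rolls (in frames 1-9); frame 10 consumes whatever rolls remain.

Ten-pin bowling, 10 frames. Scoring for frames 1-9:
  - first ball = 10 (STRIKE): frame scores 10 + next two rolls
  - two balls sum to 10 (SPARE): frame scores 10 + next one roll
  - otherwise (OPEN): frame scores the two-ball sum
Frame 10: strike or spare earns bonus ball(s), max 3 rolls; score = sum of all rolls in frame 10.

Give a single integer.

Frame 1: STRIKE. 10 + next two rolls (0+10) = 20. Cumulative: 20
Frame 2: SPARE (0+10=10). 10 + next roll (7) = 17. Cumulative: 37
Frame 3: OPEN (7+0=7). Cumulative: 44
Frame 4: STRIKE. 10 + next two rolls (9+0) = 19. Cumulative: 63
Frame 5: OPEN (9+0=9). Cumulative: 72

Answer: 7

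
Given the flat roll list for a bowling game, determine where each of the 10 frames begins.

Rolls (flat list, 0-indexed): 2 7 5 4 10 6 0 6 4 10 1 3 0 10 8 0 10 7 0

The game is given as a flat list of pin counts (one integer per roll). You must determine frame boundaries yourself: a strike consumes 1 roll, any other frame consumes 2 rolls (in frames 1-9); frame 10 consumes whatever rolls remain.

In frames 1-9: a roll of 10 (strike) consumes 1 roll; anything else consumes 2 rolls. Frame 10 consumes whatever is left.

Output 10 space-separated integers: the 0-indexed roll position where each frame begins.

Frame 1 starts at roll index 0: rolls=2,7 (sum=9), consumes 2 rolls
Frame 2 starts at roll index 2: rolls=5,4 (sum=9), consumes 2 rolls
Frame 3 starts at roll index 4: roll=10 (strike), consumes 1 roll
Frame 4 starts at roll index 5: rolls=6,0 (sum=6), consumes 2 rolls
Frame 5 starts at roll index 7: rolls=6,4 (sum=10), consumes 2 rolls
Frame 6 starts at roll index 9: roll=10 (strike), consumes 1 roll
Frame 7 starts at roll index 10: rolls=1,3 (sum=4), consumes 2 rolls
Frame 8 starts at roll index 12: rolls=0,10 (sum=10), consumes 2 rolls
Frame 9 starts at roll index 14: rolls=8,0 (sum=8), consumes 2 rolls
Frame 10 starts at roll index 16: 3 remaining rolls

Answer: 0 2 4 5 7 9 10 12 14 16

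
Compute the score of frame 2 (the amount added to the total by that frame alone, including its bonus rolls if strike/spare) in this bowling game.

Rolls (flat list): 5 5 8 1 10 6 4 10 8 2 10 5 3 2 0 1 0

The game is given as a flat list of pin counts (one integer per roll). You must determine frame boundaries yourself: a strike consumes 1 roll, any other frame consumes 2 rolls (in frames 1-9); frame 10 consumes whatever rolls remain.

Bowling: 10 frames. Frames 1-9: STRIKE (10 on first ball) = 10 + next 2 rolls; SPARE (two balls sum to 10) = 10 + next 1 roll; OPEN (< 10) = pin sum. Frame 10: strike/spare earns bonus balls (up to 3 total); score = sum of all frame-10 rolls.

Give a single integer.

Frame 1: SPARE (5+5=10). 10 + next roll (8) = 18. Cumulative: 18
Frame 2: OPEN (8+1=9). Cumulative: 27
Frame 3: STRIKE. 10 + next two rolls (6+4) = 20. Cumulative: 47
Frame 4: SPARE (6+4=10). 10 + next roll (10) = 20. Cumulative: 67

Answer: 9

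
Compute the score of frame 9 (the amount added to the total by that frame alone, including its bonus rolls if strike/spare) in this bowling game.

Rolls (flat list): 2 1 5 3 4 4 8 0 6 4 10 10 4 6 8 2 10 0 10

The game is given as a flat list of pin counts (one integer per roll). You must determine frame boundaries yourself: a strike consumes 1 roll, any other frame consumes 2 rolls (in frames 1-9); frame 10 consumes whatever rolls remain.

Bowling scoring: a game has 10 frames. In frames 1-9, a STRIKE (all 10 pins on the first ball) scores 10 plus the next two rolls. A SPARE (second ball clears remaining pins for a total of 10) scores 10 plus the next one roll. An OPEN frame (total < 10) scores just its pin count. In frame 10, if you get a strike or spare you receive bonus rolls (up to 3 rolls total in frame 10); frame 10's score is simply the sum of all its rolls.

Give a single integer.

Frame 1: OPEN (2+1=3). Cumulative: 3
Frame 2: OPEN (5+3=8). Cumulative: 11
Frame 3: OPEN (4+4=8). Cumulative: 19
Frame 4: OPEN (8+0=8). Cumulative: 27
Frame 5: SPARE (6+4=10). 10 + next roll (10) = 20. Cumulative: 47
Frame 6: STRIKE. 10 + next two rolls (10+4) = 24. Cumulative: 71
Frame 7: STRIKE. 10 + next two rolls (4+6) = 20. Cumulative: 91
Frame 8: SPARE (4+6=10). 10 + next roll (8) = 18. Cumulative: 109
Frame 9: SPARE (8+2=10). 10 + next roll (10) = 20. Cumulative: 129
Frame 10: STRIKE. Sum of all frame-10 rolls (10+0+10) = 20. Cumulative: 149

Answer: 20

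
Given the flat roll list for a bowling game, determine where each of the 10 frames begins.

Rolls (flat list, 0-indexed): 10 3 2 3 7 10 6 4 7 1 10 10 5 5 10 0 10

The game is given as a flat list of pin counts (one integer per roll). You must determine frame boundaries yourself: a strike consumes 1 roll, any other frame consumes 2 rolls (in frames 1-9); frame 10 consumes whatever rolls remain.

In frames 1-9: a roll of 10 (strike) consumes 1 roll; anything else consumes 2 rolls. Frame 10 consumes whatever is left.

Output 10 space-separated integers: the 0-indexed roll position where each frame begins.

Answer: 0 1 3 5 6 8 10 11 12 14

Derivation:
Frame 1 starts at roll index 0: roll=10 (strike), consumes 1 roll
Frame 2 starts at roll index 1: rolls=3,2 (sum=5), consumes 2 rolls
Frame 3 starts at roll index 3: rolls=3,7 (sum=10), consumes 2 rolls
Frame 4 starts at roll index 5: roll=10 (strike), consumes 1 roll
Frame 5 starts at roll index 6: rolls=6,4 (sum=10), consumes 2 rolls
Frame 6 starts at roll index 8: rolls=7,1 (sum=8), consumes 2 rolls
Frame 7 starts at roll index 10: roll=10 (strike), consumes 1 roll
Frame 8 starts at roll index 11: roll=10 (strike), consumes 1 roll
Frame 9 starts at roll index 12: rolls=5,5 (sum=10), consumes 2 rolls
Frame 10 starts at roll index 14: 3 remaining rolls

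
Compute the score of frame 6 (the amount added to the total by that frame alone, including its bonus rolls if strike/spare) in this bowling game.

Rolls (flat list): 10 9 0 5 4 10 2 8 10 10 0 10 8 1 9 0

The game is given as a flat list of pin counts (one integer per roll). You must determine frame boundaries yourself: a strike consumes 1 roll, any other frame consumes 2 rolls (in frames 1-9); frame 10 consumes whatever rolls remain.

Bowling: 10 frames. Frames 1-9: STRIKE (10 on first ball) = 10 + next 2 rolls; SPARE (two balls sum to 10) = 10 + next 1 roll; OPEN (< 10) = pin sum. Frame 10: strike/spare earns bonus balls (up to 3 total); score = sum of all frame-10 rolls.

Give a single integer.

Frame 1: STRIKE. 10 + next two rolls (9+0) = 19. Cumulative: 19
Frame 2: OPEN (9+0=9). Cumulative: 28
Frame 3: OPEN (5+4=9). Cumulative: 37
Frame 4: STRIKE. 10 + next two rolls (2+8) = 20. Cumulative: 57
Frame 5: SPARE (2+8=10). 10 + next roll (10) = 20. Cumulative: 77
Frame 6: STRIKE. 10 + next two rolls (10+0) = 20. Cumulative: 97
Frame 7: STRIKE. 10 + next two rolls (0+10) = 20. Cumulative: 117
Frame 8: SPARE (0+10=10). 10 + next roll (8) = 18. Cumulative: 135

Answer: 20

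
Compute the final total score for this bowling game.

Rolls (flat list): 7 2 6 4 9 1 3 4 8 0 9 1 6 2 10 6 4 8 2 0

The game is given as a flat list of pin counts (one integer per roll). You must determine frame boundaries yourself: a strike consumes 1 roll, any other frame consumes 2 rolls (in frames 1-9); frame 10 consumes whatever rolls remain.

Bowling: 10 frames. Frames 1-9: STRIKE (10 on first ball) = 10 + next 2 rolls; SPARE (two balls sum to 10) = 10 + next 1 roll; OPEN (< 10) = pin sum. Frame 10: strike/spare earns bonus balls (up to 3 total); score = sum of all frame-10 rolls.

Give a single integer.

Answer: 128

Derivation:
Frame 1: OPEN (7+2=9). Cumulative: 9
Frame 2: SPARE (6+4=10). 10 + next roll (9) = 19. Cumulative: 28
Frame 3: SPARE (9+1=10). 10 + next roll (3) = 13. Cumulative: 41
Frame 4: OPEN (3+4=7). Cumulative: 48
Frame 5: OPEN (8+0=8). Cumulative: 56
Frame 6: SPARE (9+1=10). 10 + next roll (6) = 16. Cumulative: 72
Frame 7: OPEN (6+2=8). Cumulative: 80
Frame 8: STRIKE. 10 + next two rolls (6+4) = 20. Cumulative: 100
Frame 9: SPARE (6+4=10). 10 + next roll (8) = 18. Cumulative: 118
Frame 10: SPARE. Sum of all frame-10 rolls (8+2+0) = 10. Cumulative: 128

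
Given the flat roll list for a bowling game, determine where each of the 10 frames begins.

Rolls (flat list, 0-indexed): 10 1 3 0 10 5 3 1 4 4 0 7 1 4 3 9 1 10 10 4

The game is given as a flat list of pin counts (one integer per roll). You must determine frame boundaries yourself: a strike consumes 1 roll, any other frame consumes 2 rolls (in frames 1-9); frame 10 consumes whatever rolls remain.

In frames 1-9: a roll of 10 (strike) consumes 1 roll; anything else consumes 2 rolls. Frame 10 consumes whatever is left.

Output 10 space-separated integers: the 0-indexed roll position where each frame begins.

Frame 1 starts at roll index 0: roll=10 (strike), consumes 1 roll
Frame 2 starts at roll index 1: rolls=1,3 (sum=4), consumes 2 rolls
Frame 3 starts at roll index 3: rolls=0,10 (sum=10), consumes 2 rolls
Frame 4 starts at roll index 5: rolls=5,3 (sum=8), consumes 2 rolls
Frame 5 starts at roll index 7: rolls=1,4 (sum=5), consumes 2 rolls
Frame 6 starts at roll index 9: rolls=4,0 (sum=4), consumes 2 rolls
Frame 7 starts at roll index 11: rolls=7,1 (sum=8), consumes 2 rolls
Frame 8 starts at roll index 13: rolls=4,3 (sum=7), consumes 2 rolls
Frame 9 starts at roll index 15: rolls=9,1 (sum=10), consumes 2 rolls
Frame 10 starts at roll index 17: 3 remaining rolls

Answer: 0 1 3 5 7 9 11 13 15 17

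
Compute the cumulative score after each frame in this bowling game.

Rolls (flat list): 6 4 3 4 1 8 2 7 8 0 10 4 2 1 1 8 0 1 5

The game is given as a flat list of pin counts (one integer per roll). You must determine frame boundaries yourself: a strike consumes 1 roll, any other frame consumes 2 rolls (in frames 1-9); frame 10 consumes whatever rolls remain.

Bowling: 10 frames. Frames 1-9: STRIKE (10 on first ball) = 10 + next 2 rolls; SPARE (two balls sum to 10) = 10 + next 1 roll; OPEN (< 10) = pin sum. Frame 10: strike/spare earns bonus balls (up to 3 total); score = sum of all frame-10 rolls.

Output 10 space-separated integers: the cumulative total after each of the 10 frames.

Frame 1: SPARE (6+4=10). 10 + next roll (3) = 13. Cumulative: 13
Frame 2: OPEN (3+4=7). Cumulative: 20
Frame 3: OPEN (1+8=9). Cumulative: 29
Frame 4: OPEN (2+7=9). Cumulative: 38
Frame 5: OPEN (8+0=8). Cumulative: 46
Frame 6: STRIKE. 10 + next two rolls (4+2) = 16. Cumulative: 62
Frame 7: OPEN (4+2=6). Cumulative: 68
Frame 8: OPEN (1+1=2). Cumulative: 70
Frame 9: OPEN (8+0=8). Cumulative: 78
Frame 10: OPEN. Sum of all frame-10 rolls (1+5) = 6. Cumulative: 84

Answer: 13 20 29 38 46 62 68 70 78 84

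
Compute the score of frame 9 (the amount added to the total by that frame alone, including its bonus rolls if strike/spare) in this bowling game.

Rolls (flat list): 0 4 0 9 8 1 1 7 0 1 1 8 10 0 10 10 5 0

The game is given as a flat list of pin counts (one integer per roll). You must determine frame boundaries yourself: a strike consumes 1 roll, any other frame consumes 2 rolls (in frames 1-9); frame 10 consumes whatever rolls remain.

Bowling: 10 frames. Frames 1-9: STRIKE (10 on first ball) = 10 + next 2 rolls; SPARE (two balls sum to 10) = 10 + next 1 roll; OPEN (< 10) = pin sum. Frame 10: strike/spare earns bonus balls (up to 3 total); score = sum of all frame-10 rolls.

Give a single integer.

Answer: 15

Derivation:
Frame 1: OPEN (0+4=4). Cumulative: 4
Frame 2: OPEN (0+9=9). Cumulative: 13
Frame 3: OPEN (8+1=9). Cumulative: 22
Frame 4: OPEN (1+7=8). Cumulative: 30
Frame 5: OPEN (0+1=1). Cumulative: 31
Frame 6: OPEN (1+8=9). Cumulative: 40
Frame 7: STRIKE. 10 + next two rolls (0+10) = 20. Cumulative: 60
Frame 8: SPARE (0+10=10). 10 + next roll (10) = 20. Cumulative: 80
Frame 9: STRIKE. 10 + next two rolls (5+0) = 15. Cumulative: 95
Frame 10: OPEN. Sum of all frame-10 rolls (5+0) = 5. Cumulative: 100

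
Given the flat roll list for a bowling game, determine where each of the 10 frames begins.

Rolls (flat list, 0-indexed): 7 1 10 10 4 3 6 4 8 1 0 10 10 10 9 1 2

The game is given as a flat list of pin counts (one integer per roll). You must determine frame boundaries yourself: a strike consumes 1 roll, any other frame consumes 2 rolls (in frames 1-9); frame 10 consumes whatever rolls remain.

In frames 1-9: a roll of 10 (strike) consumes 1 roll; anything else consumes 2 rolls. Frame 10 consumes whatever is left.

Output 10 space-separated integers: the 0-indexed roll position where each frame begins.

Frame 1 starts at roll index 0: rolls=7,1 (sum=8), consumes 2 rolls
Frame 2 starts at roll index 2: roll=10 (strike), consumes 1 roll
Frame 3 starts at roll index 3: roll=10 (strike), consumes 1 roll
Frame 4 starts at roll index 4: rolls=4,3 (sum=7), consumes 2 rolls
Frame 5 starts at roll index 6: rolls=6,4 (sum=10), consumes 2 rolls
Frame 6 starts at roll index 8: rolls=8,1 (sum=9), consumes 2 rolls
Frame 7 starts at roll index 10: rolls=0,10 (sum=10), consumes 2 rolls
Frame 8 starts at roll index 12: roll=10 (strike), consumes 1 roll
Frame 9 starts at roll index 13: roll=10 (strike), consumes 1 roll
Frame 10 starts at roll index 14: 3 remaining rolls

Answer: 0 2 3 4 6 8 10 12 13 14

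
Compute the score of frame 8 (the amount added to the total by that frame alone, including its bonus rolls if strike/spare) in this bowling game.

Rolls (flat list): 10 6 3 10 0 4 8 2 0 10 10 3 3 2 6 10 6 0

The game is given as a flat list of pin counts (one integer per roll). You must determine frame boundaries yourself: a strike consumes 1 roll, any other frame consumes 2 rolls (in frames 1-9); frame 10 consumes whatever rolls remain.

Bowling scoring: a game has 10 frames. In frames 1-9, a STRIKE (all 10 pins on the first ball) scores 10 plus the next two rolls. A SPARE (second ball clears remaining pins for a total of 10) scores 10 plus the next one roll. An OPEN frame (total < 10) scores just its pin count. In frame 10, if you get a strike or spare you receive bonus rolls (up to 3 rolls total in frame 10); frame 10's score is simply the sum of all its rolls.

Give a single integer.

Frame 1: STRIKE. 10 + next two rolls (6+3) = 19. Cumulative: 19
Frame 2: OPEN (6+3=9). Cumulative: 28
Frame 3: STRIKE. 10 + next two rolls (0+4) = 14. Cumulative: 42
Frame 4: OPEN (0+4=4). Cumulative: 46
Frame 5: SPARE (8+2=10). 10 + next roll (0) = 10. Cumulative: 56
Frame 6: SPARE (0+10=10). 10 + next roll (10) = 20. Cumulative: 76
Frame 7: STRIKE. 10 + next two rolls (3+3) = 16. Cumulative: 92
Frame 8: OPEN (3+3=6). Cumulative: 98
Frame 9: OPEN (2+6=8). Cumulative: 106
Frame 10: STRIKE. Sum of all frame-10 rolls (10+6+0) = 16. Cumulative: 122

Answer: 6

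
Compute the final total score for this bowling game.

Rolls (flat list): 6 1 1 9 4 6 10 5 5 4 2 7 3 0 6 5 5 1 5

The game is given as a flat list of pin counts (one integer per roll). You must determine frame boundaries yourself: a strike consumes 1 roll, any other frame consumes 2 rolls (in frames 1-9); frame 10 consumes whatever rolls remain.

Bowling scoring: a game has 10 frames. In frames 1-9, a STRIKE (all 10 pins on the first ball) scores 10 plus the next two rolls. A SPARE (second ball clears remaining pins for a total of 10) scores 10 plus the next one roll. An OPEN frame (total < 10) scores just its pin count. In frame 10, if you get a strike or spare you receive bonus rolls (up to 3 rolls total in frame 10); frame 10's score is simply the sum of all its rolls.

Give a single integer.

Frame 1: OPEN (6+1=7). Cumulative: 7
Frame 2: SPARE (1+9=10). 10 + next roll (4) = 14. Cumulative: 21
Frame 3: SPARE (4+6=10). 10 + next roll (10) = 20. Cumulative: 41
Frame 4: STRIKE. 10 + next two rolls (5+5) = 20. Cumulative: 61
Frame 5: SPARE (5+5=10). 10 + next roll (4) = 14. Cumulative: 75
Frame 6: OPEN (4+2=6). Cumulative: 81
Frame 7: SPARE (7+3=10). 10 + next roll (0) = 10. Cumulative: 91
Frame 8: OPEN (0+6=6). Cumulative: 97
Frame 9: SPARE (5+5=10). 10 + next roll (1) = 11. Cumulative: 108
Frame 10: OPEN. Sum of all frame-10 rolls (1+5) = 6. Cumulative: 114

Answer: 114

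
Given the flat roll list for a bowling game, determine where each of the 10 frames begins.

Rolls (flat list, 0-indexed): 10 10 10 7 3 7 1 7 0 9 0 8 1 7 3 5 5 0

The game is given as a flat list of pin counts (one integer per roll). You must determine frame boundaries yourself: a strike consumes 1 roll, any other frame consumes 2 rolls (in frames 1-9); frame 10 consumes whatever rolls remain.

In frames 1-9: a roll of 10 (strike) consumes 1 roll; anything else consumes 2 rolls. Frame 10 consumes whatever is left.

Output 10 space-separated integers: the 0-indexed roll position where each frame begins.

Frame 1 starts at roll index 0: roll=10 (strike), consumes 1 roll
Frame 2 starts at roll index 1: roll=10 (strike), consumes 1 roll
Frame 3 starts at roll index 2: roll=10 (strike), consumes 1 roll
Frame 4 starts at roll index 3: rolls=7,3 (sum=10), consumes 2 rolls
Frame 5 starts at roll index 5: rolls=7,1 (sum=8), consumes 2 rolls
Frame 6 starts at roll index 7: rolls=7,0 (sum=7), consumes 2 rolls
Frame 7 starts at roll index 9: rolls=9,0 (sum=9), consumes 2 rolls
Frame 8 starts at roll index 11: rolls=8,1 (sum=9), consumes 2 rolls
Frame 9 starts at roll index 13: rolls=7,3 (sum=10), consumes 2 rolls
Frame 10 starts at roll index 15: 3 remaining rolls

Answer: 0 1 2 3 5 7 9 11 13 15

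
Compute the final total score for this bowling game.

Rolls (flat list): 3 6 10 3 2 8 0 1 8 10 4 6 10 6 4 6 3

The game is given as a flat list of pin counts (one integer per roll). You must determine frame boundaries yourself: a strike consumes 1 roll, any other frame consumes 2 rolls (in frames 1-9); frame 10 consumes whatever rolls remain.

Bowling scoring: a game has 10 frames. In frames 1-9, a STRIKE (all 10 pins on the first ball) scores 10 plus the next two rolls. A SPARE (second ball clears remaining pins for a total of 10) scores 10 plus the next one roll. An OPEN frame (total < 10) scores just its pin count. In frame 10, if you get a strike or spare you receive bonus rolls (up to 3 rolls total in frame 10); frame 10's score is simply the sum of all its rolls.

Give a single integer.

Frame 1: OPEN (3+6=9). Cumulative: 9
Frame 2: STRIKE. 10 + next two rolls (3+2) = 15. Cumulative: 24
Frame 3: OPEN (3+2=5). Cumulative: 29
Frame 4: OPEN (8+0=8). Cumulative: 37
Frame 5: OPEN (1+8=9). Cumulative: 46
Frame 6: STRIKE. 10 + next two rolls (4+6) = 20. Cumulative: 66
Frame 7: SPARE (4+6=10). 10 + next roll (10) = 20. Cumulative: 86
Frame 8: STRIKE. 10 + next two rolls (6+4) = 20. Cumulative: 106
Frame 9: SPARE (6+4=10). 10 + next roll (6) = 16. Cumulative: 122
Frame 10: OPEN. Sum of all frame-10 rolls (6+3) = 9. Cumulative: 131

Answer: 131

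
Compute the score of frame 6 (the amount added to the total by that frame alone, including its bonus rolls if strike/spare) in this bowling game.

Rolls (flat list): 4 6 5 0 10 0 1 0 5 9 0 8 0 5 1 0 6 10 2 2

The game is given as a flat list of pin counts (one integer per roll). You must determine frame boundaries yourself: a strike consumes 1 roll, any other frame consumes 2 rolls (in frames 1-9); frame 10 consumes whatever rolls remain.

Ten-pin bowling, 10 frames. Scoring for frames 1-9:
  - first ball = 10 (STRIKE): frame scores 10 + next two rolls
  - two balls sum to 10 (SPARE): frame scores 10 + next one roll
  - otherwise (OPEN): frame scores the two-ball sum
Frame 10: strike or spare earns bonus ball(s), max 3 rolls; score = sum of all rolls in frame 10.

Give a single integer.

Frame 1: SPARE (4+6=10). 10 + next roll (5) = 15. Cumulative: 15
Frame 2: OPEN (5+0=5). Cumulative: 20
Frame 3: STRIKE. 10 + next two rolls (0+1) = 11. Cumulative: 31
Frame 4: OPEN (0+1=1). Cumulative: 32
Frame 5: OPEN (0+5=5). Cumulative: 37
Frame 6: OPEN (9+0=9). Cumulative: 46
Frame 7: OPEN (8+0=8). Cumulative: 54
Frame 8: OPEN (5+1=6). Cumulative: 60

Answer: 9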